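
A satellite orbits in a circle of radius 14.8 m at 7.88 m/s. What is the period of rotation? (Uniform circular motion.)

T = 2πr/v = 2π×14.8/7.88 = 11.8 s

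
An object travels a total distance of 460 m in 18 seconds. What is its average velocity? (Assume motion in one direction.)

v_avg = Δd / Δt = 460 / 18 = 25.56 m/s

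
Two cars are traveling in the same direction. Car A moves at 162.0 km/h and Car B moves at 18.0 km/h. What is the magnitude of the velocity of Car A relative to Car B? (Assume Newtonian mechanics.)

v_rel = |v_A - v_B| = |162.0 - 18.0| = 144.0 km/h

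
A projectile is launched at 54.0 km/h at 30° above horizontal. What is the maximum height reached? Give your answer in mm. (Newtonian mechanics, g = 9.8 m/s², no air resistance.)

v₀ = 54.0 km/h × 0.2777777777777778 = 15.0 m/s
H = v₀² × sin²(θ) / (2g) = 15.0² × sin(30°)² / (2 × 9.8) = 225.0 × 0.25 / 19.6 = 2.8699 m
H = 2.8699 m / 0.001 = 2870 mm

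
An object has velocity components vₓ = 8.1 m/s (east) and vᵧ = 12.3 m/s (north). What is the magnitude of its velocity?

|v| = √(vₓ² + vᵧ²) = √(8.1² + 12.3²) = √(216.9) = 14.73 m/s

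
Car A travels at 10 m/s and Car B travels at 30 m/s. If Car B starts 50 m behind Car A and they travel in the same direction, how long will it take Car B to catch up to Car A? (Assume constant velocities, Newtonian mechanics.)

Relative speed: v_rel = 30 - 10 = 20 m/s
Time to catch: t = d₀/v_rel = 50/20 = 2.5 s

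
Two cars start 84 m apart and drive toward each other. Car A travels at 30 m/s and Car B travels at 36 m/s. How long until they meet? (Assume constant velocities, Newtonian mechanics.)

Combined speed: v_combined = 30 + 36 = 66 m/s
Time to meet: t = d/v_combined = 84/66 = 1.27 s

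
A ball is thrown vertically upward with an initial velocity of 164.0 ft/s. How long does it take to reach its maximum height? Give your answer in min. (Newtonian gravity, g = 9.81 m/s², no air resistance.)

v₀ = 164.0 ft/s × 0.3048 = 49.9872 m/s
t_up = v₀ / g = 49.9872 / 9.81 = 5.09554 s
t_up = 5.09554 s / 60.0 = 0.08493 min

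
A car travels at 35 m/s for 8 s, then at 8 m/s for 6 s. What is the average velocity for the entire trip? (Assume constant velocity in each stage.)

d₁ = v₁t₁ = 35 × 8 = 280 m
d₂ = v₂t₂ = 8 × 6 = 48 m
d_total = 328 m, t_total = 14 s
v_avg = d_total/t_total = 328/14 = 23.43 m/s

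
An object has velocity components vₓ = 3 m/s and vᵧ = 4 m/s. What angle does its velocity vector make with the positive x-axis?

θ = arctan(vᵧ/vₓ) = arctan(4/3) = 53.13°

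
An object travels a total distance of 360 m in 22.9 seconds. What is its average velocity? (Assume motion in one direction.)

v_avg = Δd / Δt = 360 / 22.9 = 15.72 m/s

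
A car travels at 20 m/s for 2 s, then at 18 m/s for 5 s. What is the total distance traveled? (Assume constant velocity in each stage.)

d₁ = v₁t₁ = 20 × 2 = 40 m
d₂ = v₂t₂ = 18 × 5 = 90 m
d_total = 40 + 90 = 130 m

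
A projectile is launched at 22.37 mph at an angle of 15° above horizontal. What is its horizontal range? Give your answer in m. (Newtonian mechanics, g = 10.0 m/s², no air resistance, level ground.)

v₀ = 22.37 mph × 0.44704 = 10.0003 m/s
R = v₀² × sin(2θ) / g = 10.0003² × sin(2 × 15°) / 10.0 = 100.006 × 0.5 / 10.0 = 5.0 m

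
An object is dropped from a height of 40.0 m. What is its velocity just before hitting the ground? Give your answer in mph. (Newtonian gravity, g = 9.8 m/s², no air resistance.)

v = √(2gh) = √(2 × 9.8 × 40.0) = 28.0 m/s
v = 28.0 m/s / 0.44704 = 62.63 mph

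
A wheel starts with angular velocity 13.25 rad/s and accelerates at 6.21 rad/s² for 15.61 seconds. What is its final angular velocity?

ω = ω₀ + αt = 13.25 + 6.21 × 15.61 = 110.19 rad/s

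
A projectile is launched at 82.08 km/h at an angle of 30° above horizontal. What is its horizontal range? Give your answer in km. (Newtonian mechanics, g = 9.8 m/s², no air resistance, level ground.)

v₀ = 82.08 km/h × 0.2777777777777778 = 22.8 m/s
R = v₀² × sin(2θ) / g = 22.8² × sin(2 × 30°) / 9.8 = 519.84 × 0.866025 / 9.8 = 45.9382 m
R = 45.9382 m / 1000.0 = 0.04594 km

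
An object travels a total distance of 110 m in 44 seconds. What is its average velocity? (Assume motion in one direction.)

v_avg = Δd / Δt = 110 / 44 = 2.5 m/s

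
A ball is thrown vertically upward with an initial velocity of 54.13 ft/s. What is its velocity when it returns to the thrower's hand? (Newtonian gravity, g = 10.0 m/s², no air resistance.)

By conservation of energy (no air resistance), the ball returns to the throw height with the same speed as launch, but directed downward.
|v_ground| = v₀ = 54.13 ft/s
v_ground = 54.13 ft/s (downward)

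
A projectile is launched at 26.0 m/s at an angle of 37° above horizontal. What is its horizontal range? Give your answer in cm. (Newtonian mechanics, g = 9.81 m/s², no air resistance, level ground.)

R = v₀² × sin(2θ) / g = 26.0² × sin(2 × 37°) / 9.81 = 676.0 × 0.961262 / 9.81 = 66.2399 m
R = 66.2399 m / 0.01 = 6624 cm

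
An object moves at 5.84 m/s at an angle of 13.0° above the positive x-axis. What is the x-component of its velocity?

vₓ = v cos(θ) = 5.84 × cos(13.0°) = 5.69 m/s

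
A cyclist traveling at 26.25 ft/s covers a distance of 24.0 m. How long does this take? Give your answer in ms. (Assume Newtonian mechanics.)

v = 26.25 ft/s × 0.3048 = 8.001 m/s
t = d / v = 24.0 / 8.001 = 2.99963 s
t = 2.99963 s / 0.001 = 3000 ms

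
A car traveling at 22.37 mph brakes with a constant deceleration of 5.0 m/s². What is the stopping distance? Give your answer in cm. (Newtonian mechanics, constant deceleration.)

v₀ = 22.37 mph × 0.44704 = 10.0003 m/s
d = v₀² / (2a) = 10.0003² / (2 × 5.0) = 100.006 / 10.0 = 10.0006 m
d = 10.0006 m / 0.01 = 1000 cm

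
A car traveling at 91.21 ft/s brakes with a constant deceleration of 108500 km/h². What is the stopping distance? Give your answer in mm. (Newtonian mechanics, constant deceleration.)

v₀ = 91.21 ft/s × 0.3048 = 27.8008 m/s
a = 108500 km/h² × 7.716049382716049e-05 = 8.37191 m/s²
d = v₀² / (2a) = 27.8008² / (2 × 8.37191) = 772.884 / 16.7438 = 46.1594 m
d = 46.1594 m / 0.001 = 46160 mm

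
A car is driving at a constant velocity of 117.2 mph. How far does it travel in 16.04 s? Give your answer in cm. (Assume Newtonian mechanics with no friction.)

v = 117.2 mph × 0.44704 = 52.3931 m/s
d = v × t = 52.3931 × 16.04 = 840.385 m
d = 840.385 m / 0.01 = 84040 cm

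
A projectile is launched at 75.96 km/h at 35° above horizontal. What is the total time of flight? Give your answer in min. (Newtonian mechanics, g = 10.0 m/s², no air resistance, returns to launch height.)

v₀ = 75.96 km/h × 0.2777777777777778 = 21.1 m/s
T = 2 × v₀ × sin(θ) / g = 2 × 21.1 × sin(35°) / 10.0 = 2 × 21.1 × 0.573576 / 10.0 = 2.42049 s
T = 2.42049 s / 60.0 = 0.04034 min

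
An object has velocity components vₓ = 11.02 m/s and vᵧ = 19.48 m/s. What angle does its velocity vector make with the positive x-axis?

θ = arctan(vᵧ/vₓ) = arctan(19.48/11.02) = 60.5°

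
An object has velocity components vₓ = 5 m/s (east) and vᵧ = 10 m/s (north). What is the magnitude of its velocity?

|v| = √(vₓ² + vᵧ²) = √(5² + 10²) = √(125) = 11.18 m/s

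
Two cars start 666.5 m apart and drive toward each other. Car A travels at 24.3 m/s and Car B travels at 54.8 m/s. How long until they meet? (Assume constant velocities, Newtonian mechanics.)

Combined speed: v_combined = 24.3 + 54.8 = 79.1 m/s
Time to meet: t = d/v_combined = 666.5/79.1 = 8.43 s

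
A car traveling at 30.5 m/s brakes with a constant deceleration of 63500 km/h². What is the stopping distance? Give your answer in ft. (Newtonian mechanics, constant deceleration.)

a = 63500 km/h² × 7.716049382716049e-05 = 4.89969 m/s²
d = v₀² / (2a) = 30.5² / (2 × 4.89969) = 930.25 / 9.79938 = 94.9295 m
d = 94.9295 m / 0.3048 = 311.4 ft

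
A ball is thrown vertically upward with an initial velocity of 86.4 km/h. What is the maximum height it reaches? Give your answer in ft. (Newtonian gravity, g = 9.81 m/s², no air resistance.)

v₀ = 86.4 km/h × 0.2777777777777778 = 24.0 m/s
h_max = v₀² / (2g) = 24.0² / (2 × 9.81) = 576.0 / 19.62 = 29.3578 m
h_max = 29.3578 m / 0.3048 = 96.32 ft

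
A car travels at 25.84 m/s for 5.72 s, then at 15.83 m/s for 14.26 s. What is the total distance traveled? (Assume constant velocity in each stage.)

d₁ = v₁t₁ = 25.84 × 5.72 = 147.8048 m
d₂ = v₂t₂ = 15.83 × 14.26 = 225.7358 m
d_total = 147.8048 + 225.7358 = 373.54 m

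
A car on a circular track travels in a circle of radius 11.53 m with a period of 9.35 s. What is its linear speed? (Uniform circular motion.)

v = 2πr/T = 2π×11.53/9.35 = 7.75 m/s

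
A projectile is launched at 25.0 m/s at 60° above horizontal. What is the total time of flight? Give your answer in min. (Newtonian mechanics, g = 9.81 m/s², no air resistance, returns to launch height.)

T = 2 × v₀ × sin(θ) / g = 2 × 25.0 × sin(60°) / 9.81 = 2 × 25.0 × 0.866025 / 9.81 = 4.41399 s
T = 4.41399 s / 60.0 = 0.07357 min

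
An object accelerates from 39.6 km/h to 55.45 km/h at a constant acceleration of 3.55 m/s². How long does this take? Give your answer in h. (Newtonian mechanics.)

v₀ = 39.6 km/h × 0.2777777777777778 = 11.0 m/s
v = 55.45 km/h × 0.2777777777777778 = 15.4028 m/s
t = (v - v₀) / a = (15.4028 - 11.0) / 3.55 = 1.24023 s
t = 1.24023 s / 3600.0 = 0.0003445 h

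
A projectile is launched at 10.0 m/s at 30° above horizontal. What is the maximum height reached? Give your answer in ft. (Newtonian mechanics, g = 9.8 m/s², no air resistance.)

H = v₀² × sin²(θ) / (2g) = 10.0² × sin(30°)² / (2 × 9.8) = 100.0 × 0.25 / 19.6 = 1.27551 m
H = 1.27551 m / 0.3048 = 4.185 ft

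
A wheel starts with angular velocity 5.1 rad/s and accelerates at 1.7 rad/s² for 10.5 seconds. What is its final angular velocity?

ω = ω₀ + αt = 5.1 + 1.7 × 10.5 = 22.95 rad/s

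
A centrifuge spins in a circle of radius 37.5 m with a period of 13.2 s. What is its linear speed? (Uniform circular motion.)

v = 2πr/T = 2π×37.5/13.2 = 17.85 m/s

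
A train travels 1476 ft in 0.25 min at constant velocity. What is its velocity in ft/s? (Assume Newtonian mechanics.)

d = 1476 ft × 0.3048 = 449.885 m
t = 0.25 min × 60.0 = 15.0 s
v = d / t = 449.885 / 15.0 = 29.9923 m/s
v = 29.9923 m/s / 0.3048 = 98.4 ft/s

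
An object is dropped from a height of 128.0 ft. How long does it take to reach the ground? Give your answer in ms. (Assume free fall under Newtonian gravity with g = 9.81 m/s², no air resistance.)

h = 128.0 ft × 0.3048 = 39.0144 m
t = √(2h/g) = √(2 × 39.0144 / 9.81) = 2.82028 s
t = 2.82028 s / 0.001 = 2820 ms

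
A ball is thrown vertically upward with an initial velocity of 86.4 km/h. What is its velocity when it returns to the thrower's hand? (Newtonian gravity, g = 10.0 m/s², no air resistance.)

By conservation of energy (no air resistance), the ball returns to the throw height with the same speed as launch, but directed downward.
|v_ground| = v₀ = 86.4 km/h
v_ground = 86.4 km/h (downward)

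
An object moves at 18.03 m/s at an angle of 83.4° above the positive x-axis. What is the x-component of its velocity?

vₓ = v cos(θ) = 18.03 × cos(83.4°) = 2.07 m/s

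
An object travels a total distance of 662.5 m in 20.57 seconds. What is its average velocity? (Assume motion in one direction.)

v_avg = Δd / Δt = 662.5 / 20.57 = 32.21 m/s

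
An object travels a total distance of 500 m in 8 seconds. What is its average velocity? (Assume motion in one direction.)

v_avg = Δd / Δt = 500 / 8 = 62.5 m/s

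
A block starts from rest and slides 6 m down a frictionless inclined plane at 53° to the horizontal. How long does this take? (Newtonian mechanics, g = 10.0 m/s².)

a = g sin(θ) = 10.0 × sin(53°) = 7.9864 m/s²
t = √(2d/a) = √(2 × 6 / 7.9864) = 1.23 s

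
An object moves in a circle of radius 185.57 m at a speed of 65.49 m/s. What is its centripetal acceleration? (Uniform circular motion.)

a_c = v²/r = 65.49²/185.57 = 4288.9401/185.57 = 23.11 m/s²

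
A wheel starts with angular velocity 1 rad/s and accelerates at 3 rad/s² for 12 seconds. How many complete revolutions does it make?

θ = ω₀t + ½αt² = 1×12 + ½×3×12² = 228.0 rad
Total revolutions = θ/(2π) = 228.0/(2π) = 36.29
Complete revolutions = ⌊36.29⌋ = 36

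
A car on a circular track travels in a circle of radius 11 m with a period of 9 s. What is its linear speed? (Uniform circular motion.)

v = 2πr/T = 2π×11/9 = 7.68 m/s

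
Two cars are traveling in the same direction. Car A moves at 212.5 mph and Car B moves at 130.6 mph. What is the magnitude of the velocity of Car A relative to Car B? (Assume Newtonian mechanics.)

v_rel = |v_A - v_B| = |212.5 - 130.6| = 81.9 mph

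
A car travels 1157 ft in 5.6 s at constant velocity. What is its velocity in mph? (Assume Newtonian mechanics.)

d = 1157 ft × 0.3048 = 352.654 m
v = d / t = 352.654 / 5.6 = 62.9739 m/s
v = 62.9739 m/s / 0.44704 = 140.9 mph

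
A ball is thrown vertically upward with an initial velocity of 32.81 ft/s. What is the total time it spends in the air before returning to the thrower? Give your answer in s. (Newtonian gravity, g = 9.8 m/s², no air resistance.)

v₀ = 32.81 ft/s × 0.3048 = 10.0005 m/s
t_total = 2 × v₀ / g = 2 × 10.0005 / 9.8 = 2.041 s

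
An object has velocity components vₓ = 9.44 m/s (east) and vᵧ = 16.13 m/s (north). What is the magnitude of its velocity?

|v| = √(vₓ² + vᵧ²) = √(9.44² + 16.13²) = √(349.2905) = 18.69 m/s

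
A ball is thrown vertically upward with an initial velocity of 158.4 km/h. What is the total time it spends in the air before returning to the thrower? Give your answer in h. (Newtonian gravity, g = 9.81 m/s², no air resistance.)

v₀ = 158.4 km/h × 0.2777777777777778 = 44.0 m/s
t_total = 2 × v₀ / g = 2 × 44.0 / 9.81 = 8.97044 s
t_total = 8.97044 s / 3600.0 = 0.002492 h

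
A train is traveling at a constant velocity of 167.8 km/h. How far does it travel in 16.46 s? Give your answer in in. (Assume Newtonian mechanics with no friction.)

v = 167.8 km/h × 0.2777777777777778 = 46.6111 m/s
d = v × t = 46.6111 × 16.46 = 767.219 m
d = 767.219 m / 0.0254 = 30210 in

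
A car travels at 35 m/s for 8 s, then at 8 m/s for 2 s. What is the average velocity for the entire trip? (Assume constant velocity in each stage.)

d₁ = v₁t₁ = 35 × 8 = 280 m
d₂ = v₂t₂ = 8 × 2 = 16 m
d_total = 296 m, t_total = 10 s
v_avg = d_total/t_total = 296/10 = 29.6 m/s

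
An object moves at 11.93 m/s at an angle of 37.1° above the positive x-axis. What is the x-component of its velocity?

vₓ = v cos(θ) = 11.93 × cos(37.1°) = 9.52 m/s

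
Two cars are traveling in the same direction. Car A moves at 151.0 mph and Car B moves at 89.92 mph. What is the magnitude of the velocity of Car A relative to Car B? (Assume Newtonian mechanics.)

v_rel = |v_A - v_B| = |151.0 - 89.92| = 61.08 mph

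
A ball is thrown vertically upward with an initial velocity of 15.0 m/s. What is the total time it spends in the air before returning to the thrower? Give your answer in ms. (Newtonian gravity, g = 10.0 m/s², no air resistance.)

t_total = 2 × v₀ / g = 2 × 15.0 / 10.0 = 3.0 s
t_total = 3.0 s / 0.001 = 3000 ms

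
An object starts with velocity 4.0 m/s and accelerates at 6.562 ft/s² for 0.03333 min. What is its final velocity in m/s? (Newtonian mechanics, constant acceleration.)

a = 6.562 ft/s² × 0.3048 = 2.0001 m/s²
t = 0.03333 min × 60.0 = 1.9998 s
v = v₀ + a × t = 4.0 + 2.0001 × 1.9998 = 8.0 m/s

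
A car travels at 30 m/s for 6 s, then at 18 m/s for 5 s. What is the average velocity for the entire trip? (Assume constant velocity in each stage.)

d₁ = v₁t₁ = 30 × 6 = 180 m
d₂ = v₂t₂ = 18 × 5 = 90 m
d_total = 270 m, t_total = 11 s
v_avg = d_total/t_total = 270/11 = 24.55 m/s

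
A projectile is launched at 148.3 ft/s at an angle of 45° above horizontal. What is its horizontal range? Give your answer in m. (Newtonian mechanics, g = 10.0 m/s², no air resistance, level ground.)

v₀ = 148.3 ft/s × 0.3048 = 45.2018 m/s
R = v₀² × sin(2θ) / g = 45.2018² × sin(2 × 45°) / 10.0 = 2043.2 × 1.0 / 10.0 = 204.3 m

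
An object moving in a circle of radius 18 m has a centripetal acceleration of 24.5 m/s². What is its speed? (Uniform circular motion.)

v = √(a_c × r) = √(24.5 × 18) = 21.0 m/s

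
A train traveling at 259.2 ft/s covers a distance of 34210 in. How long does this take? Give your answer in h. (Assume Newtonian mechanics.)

d = 34210 in × 0.0254 = 868.934 m
v = 259.2 ft/s × 0.3048 = 79.0042 m/s
t = d / v = 868.934 / 79.0042 = 10.9986 s
t = 10.9986 s / 3600.0 = 0.003055 h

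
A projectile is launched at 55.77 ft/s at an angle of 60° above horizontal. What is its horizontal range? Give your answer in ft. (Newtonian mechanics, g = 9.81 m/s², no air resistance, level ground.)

v₀ = 55.77 ft/s × 0.3048 = 16.9987 m/s
R = v₀² × sin(2θ) / g = 16.9987² × sin(2 × 60°) / 9.81 = 288.956 × 0.866025 / 9.81 = 25.509 m
R = 25.509 m / 0.3048 = 83.69 ft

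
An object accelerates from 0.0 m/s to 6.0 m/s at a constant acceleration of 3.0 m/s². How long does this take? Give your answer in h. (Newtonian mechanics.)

t = (v - v₀) / a = (6.0 - 0.0) / 3.0 = 2.0 s
t = 2.0 s / 3600.0 = 0.0005556 h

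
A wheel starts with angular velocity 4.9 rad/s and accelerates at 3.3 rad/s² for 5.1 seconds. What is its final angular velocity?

ω = ω₀ + αt = 4.9 + 3.3 × 5.1 = 21.73 rad/s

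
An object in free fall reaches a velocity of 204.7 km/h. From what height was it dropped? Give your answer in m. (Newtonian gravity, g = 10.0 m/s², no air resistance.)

v = 204.7 km/h × 0.2777777777777778 = 56.8611 m/s
h = v² / (2g) = 56.8611² / (2 × 10.0) = 161.7 m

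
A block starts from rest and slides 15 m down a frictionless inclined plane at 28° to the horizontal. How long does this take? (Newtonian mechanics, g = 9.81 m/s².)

a = g sin(θ) = 9.81 × sin(28°) = 4.6055 m/s²
t = √(2d/a) = √(2 × 15 / 4.6055) = 2.55 s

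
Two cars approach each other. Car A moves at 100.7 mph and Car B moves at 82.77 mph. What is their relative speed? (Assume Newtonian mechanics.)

v_rel = v_A + v_B = 100.7 + 82.77 = 183.47 mph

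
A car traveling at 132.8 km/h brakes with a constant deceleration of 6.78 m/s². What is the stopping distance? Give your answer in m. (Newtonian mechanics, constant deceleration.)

v₀ = 132.8 km/h × 0.2777777777777778 = 36.8889 m/s
d = v₀² / (2a) = 36.8889² / (2 × 6.78) = 1360.79 / 13.56 = 100.4 m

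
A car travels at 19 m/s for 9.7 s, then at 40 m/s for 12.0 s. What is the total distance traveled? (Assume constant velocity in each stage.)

d₁ = v₁t₁ = 19 × 9.7 = 184.3 m
d₂ = v₂t₂ = 40 × 12.0 = 480.0 m
d_total = 184.3 + 480.0 = 664.3 m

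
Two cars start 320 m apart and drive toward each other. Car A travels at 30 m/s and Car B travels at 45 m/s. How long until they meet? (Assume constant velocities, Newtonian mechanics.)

Combined speed: v_combined = 30 + 45 = 75 m/s
Time to meet: t = d/v_combined = 320/75 = 4.27 s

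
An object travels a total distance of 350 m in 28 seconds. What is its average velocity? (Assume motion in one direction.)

v_avg = Δd / Δt = 350 / 28 = 12.5 m/s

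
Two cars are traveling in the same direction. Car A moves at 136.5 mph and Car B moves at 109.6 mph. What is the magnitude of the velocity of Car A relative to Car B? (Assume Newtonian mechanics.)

v_rel = |v_A - v_B| = |136.5 - 109.6| = 26.9 mph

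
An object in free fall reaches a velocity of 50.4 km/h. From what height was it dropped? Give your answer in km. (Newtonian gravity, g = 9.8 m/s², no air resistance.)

v = 50.4 km/h × 0.2777777777777778 = 14.0 m/s
h = v² / (2g) = 14.0² / (2 × 9.8) = 10.0 m
h = 10.0 m / 1000.0 = 0.01 km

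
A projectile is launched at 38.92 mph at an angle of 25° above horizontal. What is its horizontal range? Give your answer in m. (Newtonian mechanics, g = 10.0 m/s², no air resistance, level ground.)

v₀ = 38.92 mph × 0.44704 = 17.3988 m/s
R = v₀² × sin(2θ) / g = 17.3988² × sin(2 × 25°) / 10.0 = 302.718 × 0.766044 / 10.0 = 23.19 m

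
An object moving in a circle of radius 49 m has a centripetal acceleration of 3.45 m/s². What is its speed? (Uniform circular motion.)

v = √(a_c × r) = √(3.45 × 49) = 13.0 m/s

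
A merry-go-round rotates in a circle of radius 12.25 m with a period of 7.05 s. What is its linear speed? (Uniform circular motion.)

v = 2πr/T = 2π×12.25/7.05 = 10.92 m/s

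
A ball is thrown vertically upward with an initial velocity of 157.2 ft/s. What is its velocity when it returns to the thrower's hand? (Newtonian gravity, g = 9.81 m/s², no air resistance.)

By conservation of energy (no air resistance), the ball returns to the throw height with the same speed as launch, but directed downward.
|v_ground| = v₀ = 157.2 ft/s
v_ground = 157.2 ft/s (downward)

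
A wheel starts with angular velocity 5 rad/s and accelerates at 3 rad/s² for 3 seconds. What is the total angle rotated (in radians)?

θ = ω₀t + ½αt² = 5×3 + ½×3×3² = 28.5 rad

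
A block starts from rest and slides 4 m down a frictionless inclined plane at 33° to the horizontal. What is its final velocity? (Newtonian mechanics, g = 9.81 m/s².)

a = g sin(θ) = 9.81 × sin(33°) = 5.3429 m/s²
v = √(2ad) = √(2 × 5.3429 × 4) = 6.54 m/s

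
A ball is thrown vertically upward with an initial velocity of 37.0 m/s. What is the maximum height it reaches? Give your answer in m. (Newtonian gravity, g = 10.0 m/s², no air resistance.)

h_max = v₀² / (2g) = 37.0² / (2 × 10.0) = 1369.0 / 20.0 = 68.45 m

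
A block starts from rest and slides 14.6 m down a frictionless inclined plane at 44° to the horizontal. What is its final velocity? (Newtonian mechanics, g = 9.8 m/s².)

a = g sin(θ) = 9.8 × sin(44°) = 6.8077 m/s²
v = √(2ad) = √(2 × 6.8077 × 14.6) = 14.1 m/s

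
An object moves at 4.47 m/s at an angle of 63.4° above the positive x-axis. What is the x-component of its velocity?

vₓ = v cos(θ) = 4.47 × cos(63.4°) = 2.0 m/s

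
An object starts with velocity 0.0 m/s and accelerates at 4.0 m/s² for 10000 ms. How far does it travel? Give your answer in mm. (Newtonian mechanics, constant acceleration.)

t = 10000 ms × 0.001 = 10.0 s
d = v₀ × t + ½ × a × t² = 0.0 × 10.0 + 0.5 × 4.0 × 10.0² = 200.0 m
d = 200.0 m / 0.001 = 200000 mm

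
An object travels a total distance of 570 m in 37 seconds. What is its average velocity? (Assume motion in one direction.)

v_avg = Δd / Δt = 570 / 37 = 15.41 m/s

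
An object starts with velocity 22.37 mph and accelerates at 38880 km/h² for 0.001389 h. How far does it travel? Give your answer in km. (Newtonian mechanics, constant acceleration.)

v₀ = 22.37 mph × 0.44704 = 10.0003 m/s
a = 38880 km/h² × 7.716049382716049e-05 = 3.0 m/s²
t = 0.001389 h × 3600.0 = 5.0004 s
d = v₀ × t + ½ × a × t² = 10.0003 × 5.0004 + 0.5 × 3.0 × 5.0004² = 87.5115 m
d = 87.5115 m / 1000.0 = 0.08751 km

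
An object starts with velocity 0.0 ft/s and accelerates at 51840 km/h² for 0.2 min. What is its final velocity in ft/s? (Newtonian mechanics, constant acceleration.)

v₀ = 0.0 ft/s × 0.3048 = 0.0 m/s
a = 51840 km/h² × 7.716049382716049e-05 = 4.0 m/s²
t = 0.2 min × 60.0 = 12.0 s
v = v₀ + a × t = 0.0 + 4.0 × 12.0 = 48.0 m/s
v = 48.0 m/s / 0.3048 = 157.5 ft/s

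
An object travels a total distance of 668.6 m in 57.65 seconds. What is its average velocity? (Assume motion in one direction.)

v_avg = Δd / Δt = 668.6 / 57.65 = 11.6 m/s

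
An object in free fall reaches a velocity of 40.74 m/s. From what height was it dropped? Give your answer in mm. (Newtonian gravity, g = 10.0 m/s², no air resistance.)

h = v² / (2g) = 40.74² / (2 × 10.0) = 82.9874 m
h = 82.9874 m / 0.001 = 82990 mm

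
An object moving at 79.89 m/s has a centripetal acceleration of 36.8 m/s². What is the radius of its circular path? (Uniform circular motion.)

r = v²/a_c = 79.89²/36.8 = 173.44 m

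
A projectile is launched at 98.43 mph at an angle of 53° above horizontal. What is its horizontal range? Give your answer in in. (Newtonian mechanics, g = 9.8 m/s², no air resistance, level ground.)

v₀ = 98.43 mph × 0.44704 = 44.0021 m/s
R = v₀² × sin(2θ) / g = 44.0021² × sin(2 × 53°) / 9.8 = 1936.18 × 0.961262 / 9.8 = 189.916 m
R = 189.916 m / 0.0254 = 7477 in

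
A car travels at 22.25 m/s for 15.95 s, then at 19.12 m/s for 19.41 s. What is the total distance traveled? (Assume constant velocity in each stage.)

d₁ = v₁t₁ = 22.25 × 15.95 = 354.8875 m
d₂ = v₂t₂ = 19.12 × 19.41 = 371.1192 m
d_total = 354.8875 + 371.1192 = 726.01 m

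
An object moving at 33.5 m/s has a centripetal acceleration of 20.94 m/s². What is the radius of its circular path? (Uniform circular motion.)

r = v²/a_c = 33.5²/20.94 = 53.59 m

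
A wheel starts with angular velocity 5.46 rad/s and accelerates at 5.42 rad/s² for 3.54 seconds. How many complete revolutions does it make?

θ = ω₀t + ½αt² = 5.46×3.54 + ½×5.42×3.54² = 53.289036 rad
Total revolutions = θ/(2π) = 53.289036/(2π) = 8.48
Complete revolutions = ⌊8.48⌋ = 8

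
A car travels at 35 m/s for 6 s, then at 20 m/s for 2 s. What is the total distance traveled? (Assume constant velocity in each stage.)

d₁ = v₁t₁ = 35 × 6 = 210 m
d₂ = v₂t₂ = 20 × 2 = 40 m
d_total = 210 + 40 = 250 m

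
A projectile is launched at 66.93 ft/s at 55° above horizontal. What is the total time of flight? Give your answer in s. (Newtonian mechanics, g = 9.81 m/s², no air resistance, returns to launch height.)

v₀ = 66.93 ft/s × 0.3048 = 20.4003 m/s
T = 2 × v₀ × sin(θ) / g = 2 × 20.4003 × sin(55°) / 9.81 = 2 × 20.4003 × 0.819152 / 9.81 = 3.407 s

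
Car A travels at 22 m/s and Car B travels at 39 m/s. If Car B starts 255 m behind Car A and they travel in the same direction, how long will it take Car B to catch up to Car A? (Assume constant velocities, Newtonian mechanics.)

Relative speed: v_rel = 39 - 22 = 17 m/s
Time to catch: t = d₀/v_rel = 255/17 = 15.0 s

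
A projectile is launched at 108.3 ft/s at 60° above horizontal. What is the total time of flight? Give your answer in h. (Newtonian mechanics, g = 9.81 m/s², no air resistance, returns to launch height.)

v₀ = 108.3 ft/s × 0.3048 = 33.0098 m/s
T = 2 × v₀ × sin(θ) / g = 2 × 33.0098 × sin(60°) / 9.81 = 2 × 33.0098 × 0.866025 / 9.81 = 5.8282 s
T = 5.8282 s / 3600.0 = 0.001619 h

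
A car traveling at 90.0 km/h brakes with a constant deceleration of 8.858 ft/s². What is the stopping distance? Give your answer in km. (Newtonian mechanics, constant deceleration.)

v₀ = 90.0 km/h × 0.2777777777777778 = 25.0 m/s
a = 8.858 ft/s² × 0.3048 = 2.69992 m/s²
d = v₀² / (2a) = 25.0² / (2 × 2.69992) = 625.0 / 5.39984 = 115.744 m
d = 115.744 m / 1000.0 = 0.1157 km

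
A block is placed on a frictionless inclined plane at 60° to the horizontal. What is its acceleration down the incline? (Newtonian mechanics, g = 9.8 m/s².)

a = g sin(θ) = 9.8 × sin(60°) = 9.8 × 0.866 = 8.49 m/s²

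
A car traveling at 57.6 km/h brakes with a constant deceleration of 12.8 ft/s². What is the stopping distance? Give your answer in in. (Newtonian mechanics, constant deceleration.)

v₀ = 57.6 km/h × 0.2777777777777778 = 16.0 m/s
a = 12.8 ft/s² × 0.3048 = 3.90144 m/s²
d = v₀² / (2a) = 16.0² / (2 × 3.90144) = 256.0 / 7.80288 = 32.8084 m
d = 32.8084 m / 0.0254 = 1292 in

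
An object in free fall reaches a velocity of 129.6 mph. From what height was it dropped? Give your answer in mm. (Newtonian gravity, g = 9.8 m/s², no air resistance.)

v = 129.6 mph × 0.44704 = 57.9364 m/s
h = v² / (2g) = 57.9364² / (2 × 9.8) = 171.256 m
h = 171.256 m / 0.001 = 171300 mm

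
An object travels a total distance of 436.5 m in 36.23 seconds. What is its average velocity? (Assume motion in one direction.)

v_avg = Δd / Δt = 436.5 / 36.23 = 12.05 m/s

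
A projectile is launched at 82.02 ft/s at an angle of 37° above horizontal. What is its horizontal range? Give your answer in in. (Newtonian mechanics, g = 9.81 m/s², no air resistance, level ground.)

v₀ = 82.02 ft/s × 0.3048 = 24.9997 m/s
R = v₀² × sin(2θ) / g = 24.9997² × sin(2 × 37°) / 9.81 = 624.985 × 0.961262 / 9.81 = 61.241 m
R = 61.241 m / 0.0254 = 2411 in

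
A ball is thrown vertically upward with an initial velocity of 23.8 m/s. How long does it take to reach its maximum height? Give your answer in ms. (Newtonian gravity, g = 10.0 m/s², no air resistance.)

t_up = v₀ / g = 23.8 / 10.0 = 2.38 s
t_up = 2.38 s / 0.001 = 2380 ms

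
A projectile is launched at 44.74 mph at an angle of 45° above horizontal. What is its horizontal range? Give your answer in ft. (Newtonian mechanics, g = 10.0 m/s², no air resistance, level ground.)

v₀ = 44.74 mph × 0.44704 = 20.0006 m/s
R = v₀² × sin(2θ) / g = 20.0006² × sin(2 × 45°) / 10.0 = 400.024 × 1.0 / 10.0 = 40.0024 m
R = 40.0024 m / 0.3048 = 131.2 ft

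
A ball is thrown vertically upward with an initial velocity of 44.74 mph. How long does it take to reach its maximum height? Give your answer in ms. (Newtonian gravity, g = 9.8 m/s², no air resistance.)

v₀ = 44.74 mph × 0.44704 = 20.0006 m/s
t_up = v₀ / g = 20.0006 / 9.8 = 2.04088 s
t_up = 2.04088 s / 0.001 = 2041 ms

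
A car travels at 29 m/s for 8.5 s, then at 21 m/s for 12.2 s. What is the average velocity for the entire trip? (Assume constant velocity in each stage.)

d₁ = v₁t₁ = 29 × 8.5 = 246.5 m
d₂ = v₂t₂ = 21 × 12.2 = 256.2 m
d_total = 502.7 m, t_total = 20.7 s
v_avg = d_total/t_total = 502.7/20.7 = 24.29 m/s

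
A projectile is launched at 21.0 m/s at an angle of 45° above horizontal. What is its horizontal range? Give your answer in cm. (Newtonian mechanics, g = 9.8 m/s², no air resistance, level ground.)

R = v₀² × sin(2θ) / g = 21.0² × sin(2 × 45°) / 9.8 = 441.0 × 1.0 / 9.8 = 45.0 m
R = 45.0 m / 0.01 = 4500 cm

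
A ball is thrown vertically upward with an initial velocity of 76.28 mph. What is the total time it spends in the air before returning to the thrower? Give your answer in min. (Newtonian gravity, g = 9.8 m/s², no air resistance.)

v₀ = 76.28 mph × 0.44704 = 34.1002 m/s
t_total = 2 × v₀ / g = 2 × 34.1002 / 9.8 = 6.95922 s
t_total = 6.95922 s / 60.0 = 0.116 min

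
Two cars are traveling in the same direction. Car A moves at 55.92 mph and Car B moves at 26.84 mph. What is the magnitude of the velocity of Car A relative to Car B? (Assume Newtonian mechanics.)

v_rel = |v_A - v_B| = |55.92 - 26.84| = 29.08 mph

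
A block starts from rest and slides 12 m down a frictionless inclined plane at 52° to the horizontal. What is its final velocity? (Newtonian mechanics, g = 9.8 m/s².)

a = g sin(θ) = 9.8 × sin(52°) = 7.7225 m/s²
v = √(2ad) = √(2 × 7.7225 × 12) = 13.61 m/s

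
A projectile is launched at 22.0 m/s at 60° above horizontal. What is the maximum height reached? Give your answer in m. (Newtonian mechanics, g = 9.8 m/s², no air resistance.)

H = v₀² × sin²(θ) / (2g) = 22.0² × sin(60°)² / (2 × 9.8) = 484.0 × 0.75 / 19.6 = 18.52 m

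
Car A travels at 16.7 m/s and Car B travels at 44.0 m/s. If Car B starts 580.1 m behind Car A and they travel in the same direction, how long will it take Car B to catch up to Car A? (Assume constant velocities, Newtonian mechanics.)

Relative speed: v_rel = 44.0 - 16.7 = 27.3 m/s
Time to catch: t = d₀/v_rel = 580.1/27.3 = 21.25 s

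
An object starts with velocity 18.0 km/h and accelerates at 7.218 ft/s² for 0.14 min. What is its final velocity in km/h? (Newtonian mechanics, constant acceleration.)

v₀ = 18.0 km/h × 0.2777777777777778 = 5.0 m/s
a = 7.218 ft/s² × 0.3048 = 2.20005 m/s²
t = 0.14 min × 60.0 = 8.4 s
v = v₀ + a × t = 5.0 + 2.20005 × 8.4 = 23.4804 m/s
v = 23.4804 m/s / 0.2777777777777778 = 84.53 km/h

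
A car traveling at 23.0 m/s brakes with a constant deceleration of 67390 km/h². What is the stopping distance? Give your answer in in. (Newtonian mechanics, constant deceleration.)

a = 67390 km/h² × 7.716049382716049e-05 = 5.19985 m/s²
d = v₀² / (2a) = 23.0² / (2 × 5.19985) = 529.0 / 10.3997 = 50.8669 m
d = 50.8669 m / 0.0254 = 2003 in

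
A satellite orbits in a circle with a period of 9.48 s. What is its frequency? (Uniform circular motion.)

f = 1/T = 1/9.48 = 0.1055 Hz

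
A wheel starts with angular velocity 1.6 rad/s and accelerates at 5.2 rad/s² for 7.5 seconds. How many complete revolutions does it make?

θ = ω₀t + ½αt² = 1.6×7.5 + ½×5.2×7.5² = 158.25 rad
Total revolutions = θ/(2π) = 158.25/(2π) = 25.19
Complete revolutions = ⌊25.19⌋ = 25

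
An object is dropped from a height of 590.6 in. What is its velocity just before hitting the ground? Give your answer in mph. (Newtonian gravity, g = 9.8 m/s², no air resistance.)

h = 590.6 in × 0.0254 = 15.0012 m
v = √(2gh) = √(2 × 9.8 × 15.0012) = 17.1471 m/s
v = 17.1471 m/s / 0.44704 = 38.36 mph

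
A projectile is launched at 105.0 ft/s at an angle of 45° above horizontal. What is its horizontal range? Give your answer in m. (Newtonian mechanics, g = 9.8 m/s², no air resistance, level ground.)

v₀ = 105.0 ft/s × 0.3048 = 32.004 m/s
R = v₀² × sin(2θ) / g = 32.004² × sin(2 × 45°) / 9.8 = 1024.26 × 1.0 / 9.8 = 104.5 m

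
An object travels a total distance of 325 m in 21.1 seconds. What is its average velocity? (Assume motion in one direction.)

v_avg = Δd / Δt = 325 / 21.1 = 15.4 m/s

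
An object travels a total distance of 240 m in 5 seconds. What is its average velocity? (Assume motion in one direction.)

v_avg = Δd / Δt = 240 / 5 = 48.0 m/s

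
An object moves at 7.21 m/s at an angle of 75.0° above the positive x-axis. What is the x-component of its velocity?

vₓ = v cos(θ) = 7.21 × cos(75.0°) = 1.87 m/s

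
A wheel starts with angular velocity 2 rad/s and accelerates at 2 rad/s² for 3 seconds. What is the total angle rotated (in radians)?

θ = ω₀t + ½αt² = 2×3 + ½×2×3² = 15.0 rad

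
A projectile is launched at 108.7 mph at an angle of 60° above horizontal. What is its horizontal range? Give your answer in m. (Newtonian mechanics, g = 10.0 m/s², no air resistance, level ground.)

v₀ = 108.7 mph × 0.44704 = 48.5932 m/s
R = v₀² × sin(2θ) / g = 48.5932² × sin(2 × 60°) / 10.0 = 2361.3 × 0.866025 / 10.0 = 204.5 m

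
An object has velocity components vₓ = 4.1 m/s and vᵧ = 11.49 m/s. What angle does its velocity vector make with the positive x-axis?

θ = arctan(vᵧ/vₓ) = arctan(11.49/4.1) = 70.36°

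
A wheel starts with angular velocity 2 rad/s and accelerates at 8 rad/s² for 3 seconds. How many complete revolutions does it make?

θ = ω₀t + ½αt² = 2×3 + ½×8×3² = 42.0 rad
Total revolutions = θ/(2π) = 42.0/(2π) = 6.68
Complete revolutions = ⌊6.68⌋ = 6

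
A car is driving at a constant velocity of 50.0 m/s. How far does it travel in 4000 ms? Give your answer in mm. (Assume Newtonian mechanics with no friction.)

t = 4000 ms × 0.001 = 4.0 s
d = v × t = 50.0 × 4.0 = 200.0 m
d = 200.0 m / 0.001 = 200000 mm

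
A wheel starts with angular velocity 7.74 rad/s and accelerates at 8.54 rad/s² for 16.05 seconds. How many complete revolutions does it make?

θ = ω₀t + ½αt² = 7.74×16.05 + ½×8.54×16.05² = 1224.189675 rad
Total revolutions = θ/(2π) = 1224.189675/(2π) = 194.84
Complete revolutions = ⌊194.84⌋ = 194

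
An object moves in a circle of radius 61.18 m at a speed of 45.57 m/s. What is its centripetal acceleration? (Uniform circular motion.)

a_c = v²/r = 45.57²/61.18 = 2076.6249/61.18 = 33.94 m/s²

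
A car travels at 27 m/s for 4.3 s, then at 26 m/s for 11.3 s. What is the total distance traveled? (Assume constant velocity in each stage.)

d₁ = v₁t₁ = 27 × 4.3 = 116.1 m
d₂ = v₂t₂ = 26 × 11.3 = 293.8 m
d_total = 116.1 + 293.8 = 409.9 m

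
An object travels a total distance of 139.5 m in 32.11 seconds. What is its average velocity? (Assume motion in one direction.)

v_avg = Δd / Δt = 139.5 / 32.11 = 4.34 m/s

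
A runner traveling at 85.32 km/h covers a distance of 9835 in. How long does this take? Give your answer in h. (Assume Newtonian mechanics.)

d = 9835 in × 0.0254 = 249.809 m
v = 85.32 km/h × 0.2777777777777778 = 23.7 m/s
t = d / v = 249.809 / 23.7 = 10.5405 s
t = 10.5405 s / 3600.0 = 0.002928 h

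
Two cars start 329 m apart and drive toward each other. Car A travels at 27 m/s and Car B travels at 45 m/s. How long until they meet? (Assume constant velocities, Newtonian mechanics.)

Combined speed: v_combined = 27 + 45 = 72 m/s
Time to meet: t = d/v_combined = 329/72 = 4.57 s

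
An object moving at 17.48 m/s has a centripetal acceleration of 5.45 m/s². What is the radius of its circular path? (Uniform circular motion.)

r = v²/a_c = 17.48²/5.45 = 56.06 m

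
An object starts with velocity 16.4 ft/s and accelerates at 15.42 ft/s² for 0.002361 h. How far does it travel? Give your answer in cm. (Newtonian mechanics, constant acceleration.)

v₀ = 16.4 ft/s × 0.3048 = 4.99872 m/s
a = 15.42 ft/s² × 0.3048 = 4.70002 m/s²
t = 0.002361 h × 3600.0 = 8.4996 s
d = v₀ × t + ½ × a × t² = 4.99872 × 8.4996 + 0.5 × 4.70002 × 8.4996² = 212.259 m
d = 212.259 m / 0.01 = 21230 cm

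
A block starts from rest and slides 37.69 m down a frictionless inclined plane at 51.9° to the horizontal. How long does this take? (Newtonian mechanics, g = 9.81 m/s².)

a = g sin(θ) = 9.81 × sin(51.9°) = 7.7198 m/s²
t = √(2d/a) = √(2 × 37.69 / 7.7198) = 3.12 s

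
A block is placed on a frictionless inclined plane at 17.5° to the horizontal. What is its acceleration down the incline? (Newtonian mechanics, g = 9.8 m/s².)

a = g sin(θ) = 9.8 × sin(17.5°) = 9.8 × 0.3007 = 2.95 m/s²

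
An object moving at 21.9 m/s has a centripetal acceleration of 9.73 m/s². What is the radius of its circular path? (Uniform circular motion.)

r = v²/a_c = 21.9²/9.73 = 49.29 m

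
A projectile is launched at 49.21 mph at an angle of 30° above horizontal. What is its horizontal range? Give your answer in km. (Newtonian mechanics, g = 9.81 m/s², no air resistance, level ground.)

v₀ = 49.21 mph × 0.44704 = 21.9988 m/s
R = v₀² × sin(2θ) / g = 21.9988² × sin(2 × 30°) / 9.81 = 483.947 × 0.866025 / 9.81 = 42.7228 m
R = 42.7228 m / 1000.0 = 0.04272 km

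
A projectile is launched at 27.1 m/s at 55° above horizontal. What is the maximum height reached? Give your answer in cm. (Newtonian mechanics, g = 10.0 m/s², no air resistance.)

H = v₀² × sin²(θ) / (2g) = 27.1² × sin(55°)² / (2 × 10.0) = 734.41 × 0.67101 / 20.0 = 24.6398 m
H = 24.6398 m / 0.01 = 2464 cm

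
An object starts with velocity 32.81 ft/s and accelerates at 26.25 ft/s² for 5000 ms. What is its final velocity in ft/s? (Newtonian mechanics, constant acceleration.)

v₀ = 32.81 ft/s × 0.3048 = 10.0005 m/s
a = 26.25 ft/s² × 0.3048 = 8.001 m/s²
t = 5000 ms × 0.001 = 5.0 s
v = v₀ + a × t = 10.0005 + 8.001 × 5.0 = 50.0055 m/s
v = 50.0055 m/s / 0.3048 = 164.1 ft/s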